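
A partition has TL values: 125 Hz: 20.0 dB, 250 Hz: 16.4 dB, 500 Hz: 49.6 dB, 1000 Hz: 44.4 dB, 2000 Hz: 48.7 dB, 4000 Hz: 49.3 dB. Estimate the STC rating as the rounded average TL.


Given TL values at each frequency:
  125 Hz: 20.0 dB
  250 Hz: 16.4 dB
  500 Hz: 49.6 dB
  1000 Hz: 44.4 dB
  2000 Hz: 48.7 dB
  4000 Hz: 49.3 dB
Formula: STC ~ round(average of TL values)
Sum = 20.0 + 16.4 + 49.6 + 44.4 + 48.7 + 49.3 = 228.4
Average = 228.4 / 6 = 38.07
Rounded: 38

38


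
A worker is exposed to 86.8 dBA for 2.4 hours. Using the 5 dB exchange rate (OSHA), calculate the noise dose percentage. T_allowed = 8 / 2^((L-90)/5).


Given values:
  L = 86.8 dBA, T = 2.4 hours
Formula: T_allowed = 8 / 2^((L - 90) / 5)
Compute exponent: (86.8 - 90) / 5 = -0.64
Compute 2^(-0.64) = 0.641713
T_allowed = 8 / 0.641713 = 12.466632 hours
Dose = (T / T_allowed) * 100
Dose = (2.4 / 12.466632) * 100 = 19.25

19.25 %


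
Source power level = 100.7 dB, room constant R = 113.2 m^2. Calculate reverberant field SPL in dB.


Given values:
  Lw = 100.7 dB, R = 113.2 m^2
Formula: SPL = Lw + 10 * log10(4 / R)
Compute 4 / R = 4 / 113.2 = 0.035336
Compute 10 * log10(0.035336) = -14.5178
SPL = 100.7 + (-14.5178) = 86.18

86.18 dB


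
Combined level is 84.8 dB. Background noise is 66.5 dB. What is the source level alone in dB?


Given values:
  L_total = 84.8 dB, L_bg = 66.5 dB
Formula: L_source = 10 * log10(10^(L_total/10) - 10^(L_bg/10))
Convert to linear:
  10^(84.8/10) = 301995172.0402
  10^(66.5/10) = 4466835.9215
Difference: 301995172.0402 - 4466835.9215 = 297528336.1187
L_source = 10 * log10(297528336.1187) = 84.74

84.74 dB


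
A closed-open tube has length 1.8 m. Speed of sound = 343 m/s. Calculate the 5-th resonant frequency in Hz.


Given values:
  Tube type: closed-open, L = 1.8 m, c = 343 m/s, n = 5
Formula: f_n = (2n - 1) * c / (4 * L)
Compute 2n - 1 = 2*5 - 1 = 9
Compute 4 * L = 4 * 1.8 = 7.2
f = 9 * 343 / 7.2
f = 428.75

428.75 Hz


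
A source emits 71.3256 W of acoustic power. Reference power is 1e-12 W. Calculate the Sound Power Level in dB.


Given values:
  W = 71.3256 W
  W_ref = 1e-12 W
Formula: SWL = 10 * log10(W / W_ref)
Compute ratio: W / W_ref = 71325600000000
Compute log10: log10(71325600000000) = 13.853245
Multiply: SWL = 10 * 13.853245 = 138.53

138.53 dB


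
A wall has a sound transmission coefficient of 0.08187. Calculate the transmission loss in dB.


Given values:
  tau = 0.08187
Formula: TL = 10 * log10(1 / tau)
Compute 1 / tau = 1 / 0.08187 = 12.2145
Compute log10(12.2145) = 1.086876
TL = 10 * 1.086876 = 10.87

10.87 dB


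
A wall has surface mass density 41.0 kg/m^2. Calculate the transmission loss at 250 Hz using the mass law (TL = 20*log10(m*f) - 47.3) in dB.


Given values:
  m = 41.0 kg/m^2, f = 250 Hz
Formula: TL = 20 * log10(m * f) - 47.3
Compute m * f = 41.0 * 250 = 10250.0
Compute log10(10250.0) = 4.010724
Compute 20 * 4.010724 = 80.2145
TL = 80.2145 - 47.3 = 32.91

32.91 dB


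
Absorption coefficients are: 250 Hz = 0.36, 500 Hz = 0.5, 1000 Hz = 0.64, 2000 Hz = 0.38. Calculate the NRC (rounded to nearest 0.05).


Given values:
  a_250 = 0.36, a_500 = 0.5
  a_1000 = 0.64, a_2000 = 0.38
Formula: NRC = (a250 + a500 + a1000 + a2000) / 4
Sum = 0.36 + 0.5 + 0.64 + 0.38 = 1.88
NRC = 1.88 / 4 = 0.47
Rounded to nearest 0.05: 0.45

0.45


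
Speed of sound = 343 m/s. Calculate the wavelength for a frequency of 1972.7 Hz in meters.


Given values:
  c = 343 m/s, f = 1972.7 Hz
Formula: lambda = c / f
lambda = 343 / 1972.7
lambda = 0.1739

0.1739 m


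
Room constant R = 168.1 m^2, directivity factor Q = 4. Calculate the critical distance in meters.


Given values:
  R = 168.1 m^2, Q = 4
Formula: d_c = 0.141 * sqrt(Q * R)
Compute Q * R = 4 * 168.1 = 672.4
Compute sqrt(672.4) = 25.9307
d_c = 0.141 * 25.9307 = 3.656

3.656 m


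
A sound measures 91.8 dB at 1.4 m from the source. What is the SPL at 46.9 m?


Given values:
  SPL1 = 91.8 dB, r1 = 1.4 m, r2 = 46.9 m
Formula: SPL2 = SPL1 - 20 * log10(r2 / r1)
Compute ratio: r2 / r1 = 46.9 / 1.4 = 33.5
Compute log10: log10(33.5) = 1.525045
Compute drop: 20 * 1.525045 = 30.5009
SPL2 = 91.8 - 30.5009 = 61.3

61.3 dB


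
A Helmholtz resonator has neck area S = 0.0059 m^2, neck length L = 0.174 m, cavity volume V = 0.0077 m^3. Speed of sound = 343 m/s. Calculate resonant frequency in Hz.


Given values:
  S = 0.0059 m^2, L = 0.174 m, V = 0.0077 m^3, c = 343 m/s
Formula: f = (c / (2*pi)) * sqrt(S / (V * L))
Compute V * L = 0.0077 * 0.174 = 0.0013398
Compute S / (V * L) = 0.0059 / 0.0013398 = 4.4036
Compute sqrt(4.4036) = 2.098476
Compute c / (2*pi) = 343 / 6.283185 = 54.590148
f = 54.590148 * 2.098476 = 114.56

114.56 Hz


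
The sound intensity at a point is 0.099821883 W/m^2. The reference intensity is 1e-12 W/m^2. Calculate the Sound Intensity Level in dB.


Given values:
  I = 0.099821883 W/m^2
  I_ref = 1e-12 W/m^2
Formula: SIL = 10 * log10(I / I_ref)
Compute ratio: I / I_ref = 99821883000
Compute log10: log10(99821883000) = 10.999226
Multiply: SIL = 10 * 10.999226 = 109.99

109.99 dB


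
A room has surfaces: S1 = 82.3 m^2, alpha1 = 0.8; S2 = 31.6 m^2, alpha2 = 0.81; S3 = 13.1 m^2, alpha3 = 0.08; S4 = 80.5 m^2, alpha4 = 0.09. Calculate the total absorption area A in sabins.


Given surfaces:
  Surface 1: 82.3 * 0.8 = 65.84
  Surface 2: 31.6 * 0.81 = 25.596
  Surface 3: 13.1 * 0.08 = 1.048
  Surface 4: 80.5 * 0.09 = 7.245
Formula: A = sum(Si * alpha_i)
A = 65.84 + 25.596 + 1.048 + 7.245
A = 99.73

99.73 sabins


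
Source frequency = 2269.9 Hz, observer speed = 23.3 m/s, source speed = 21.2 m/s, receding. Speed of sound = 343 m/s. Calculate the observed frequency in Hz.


Given values:
  f_s = 2269.9 Hz, v_o = 23.3 m/s, v_s = 21.2 m/s
  Direction: receding
Formula: f_o = f_s * (c - v_o) / (c + v_s)
Numerator: c - v_o = 343 - 23.3 = 319.7
Denominator: c + v_s = 343 + 21.2 = 364.2
f_o = 2269.9 * 319.7 / 364.2 = 1992.55

1992.55 Hz


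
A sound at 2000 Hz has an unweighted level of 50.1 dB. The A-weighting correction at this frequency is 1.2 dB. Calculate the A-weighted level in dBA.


Given values:
  SPL = 50.1 dB
  A-weighting at 2000 Hz = 1.2 dB
Formula: L_A = SPL + A_weight
L_A = 50.1 + (1.2)
L_A = 51.3

51.3 dBA


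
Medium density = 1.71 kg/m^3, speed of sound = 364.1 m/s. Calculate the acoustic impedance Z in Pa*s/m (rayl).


Given values:
  rho = 1.71 kg/m^3
  c = 364.1 m/s
Formula: Z = rho * c
Z = 1.71 * 364.1
Z = 622.61

622.61 rayl


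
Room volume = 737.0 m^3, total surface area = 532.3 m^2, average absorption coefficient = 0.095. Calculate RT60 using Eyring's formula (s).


Given values:
  V = 737.0 m^3, S = 532.3 m^2, alpha = 0.095
Formula: RT60 = 0.161 * V / (-S * ln(1 - alpha))
Compute ln(1 - 0.095) = ln(0.905) = -0.09982
Denominator: -532.3 * -0.09982 = 53.1342
Numerator: 0.161 * 737.0 = 118.657
RT60 = 118.657 / 53.1342 = 2.233

2.233 s


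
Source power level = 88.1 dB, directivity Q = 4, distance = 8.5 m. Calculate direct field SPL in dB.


Given values:
  Lw = 88.1 dB, Q = 4, r = 8.5 m
Formula: SPL = Lw + 10 * log10(Q / (4 * pi * r^2))
Compute 4 * pi * r^2 = 4 * pi * 8.5^2 = 907.9203
Compute Q / denom = 4 / 907.9203 = 0.00440567
Compute 10 * log10(0.00440567) = -23.5599
SPL = 88.1 + (-23.5599) = 64.54

64.54 dB


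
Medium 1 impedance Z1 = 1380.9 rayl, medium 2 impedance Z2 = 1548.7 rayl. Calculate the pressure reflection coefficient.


Given values:
  Z1 = 1380.9 rayl, Z2 = 1548.7 rayl
Formula: R = (Z2 - Z1) / (Z2 + Z1)
Numerator: Z2 - Z1 = 1548.7 - 1380.9 = 167.8
Denominator: Z2 + Z1 = 1548.7 + 1380.9 = 2929.6
R = 167.8 / 2929.6 = 0.0573

0.0573


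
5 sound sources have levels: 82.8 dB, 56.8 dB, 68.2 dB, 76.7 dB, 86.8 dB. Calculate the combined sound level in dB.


Formula: L_total = 10 * log10( sum(10^(Li/10)) )
  Source 1: 10^(82.8/10) = 190546071.7963
  Source 2: 10^(56.8/10) = 478630.0923
  Source 3: 10^(68.2/10) = 6606934.4801
  Source 4: 10^(76.7/10) = 46773514.1287
  Source 5: 10^(86.8/10) = 478630092.3226
Sum of linear values = 723035242.82
L_total = 10 * log10(723035242.82) = 88.59

88.59 dB


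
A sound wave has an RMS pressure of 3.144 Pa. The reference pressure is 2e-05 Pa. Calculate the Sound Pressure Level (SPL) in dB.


Given values:
  p = 3.144 Pa
  p_ref = 2e-05 Pa
Formula: SPL = 20 * log10(p / p_ref)
Compute ratio: p / p_ref = 3.144 / 2e-05 = 157200
Compute log10: log10(157200) = 5.196453
Multiply: SPL = 20 * 5.196453 = 103.93

103.93 dB


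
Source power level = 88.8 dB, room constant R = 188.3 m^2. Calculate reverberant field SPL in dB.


Given values:
  Lw = 88.8 dB, R = 188.3 m^2
Formula: SPL = Lw + 10 * log10(4 / R)
Compute 4 / R = 4 / 188.3 = 0.021243
Compute 10 * log10(0.021243) = -16.7278
SPL = 88.8 + (-16.7278) = 72.07

72.07 dB


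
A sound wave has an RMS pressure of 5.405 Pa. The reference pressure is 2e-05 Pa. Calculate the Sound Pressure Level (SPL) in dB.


Given values:
  p = 5.405 Pa
  p_ref = 2e-05 Pa
Formula: SPL = 20 * log10(p / p_ref)
Compute ratio: p / p_ref = 5.405 / 2e-05 = 270250
Compute log10: log10(270250) = 5.431766
Multiply: SPL = 20 * 5.431766 = 108.64

108.64 dB


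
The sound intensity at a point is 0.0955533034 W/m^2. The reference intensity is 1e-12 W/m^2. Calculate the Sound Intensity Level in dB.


Given values:
  I = 0.0955533034 W/m^2
  I_ref = 1e-12 W/m^2
Formula: SIL = 10 * log10(I / I_ref)
Compute ratio: I / I_ref = 95553303400
Compute log10: log10(95553303400) = 10.980246
Multiply: SIL = 10 * 10.980246 = 109.8

109.8 dB


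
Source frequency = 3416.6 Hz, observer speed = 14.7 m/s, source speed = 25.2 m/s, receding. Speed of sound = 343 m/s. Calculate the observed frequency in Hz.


Given values:
  f_s = 3416.6 Hz, v_o = 14.7 m/s, v_s = 25.2 m/s
  Direction: receding
Formula: f_o = f_s * (c - v_o) / (c + v_s)
Numerator: c - v_o = 343 - 14.7 = 328.3
Denominator: c + v_s = 343 + 25.2 = 368.2
f_o = 3416.6 * 328.3 / 368.2 = 3046.36

3046.36 Hz


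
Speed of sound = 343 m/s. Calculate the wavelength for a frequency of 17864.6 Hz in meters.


Given values:
  c = 343 m/s, f = 17864.6 Hz
Formula: lambda = c / f
lambda = 343 / 17864.6
lambda = 0.0192

0.0192 m


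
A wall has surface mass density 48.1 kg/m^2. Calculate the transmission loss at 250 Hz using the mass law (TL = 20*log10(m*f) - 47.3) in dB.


Given values:
  m = 48.1 kg/m^2, f = 250 Hz
Formula: TL = 20 * log10(m * f) - 47.3
Compute m * f = 48.1 * 250 = 12025.0
Compute log10(12025.0) = 4.080085
Compute 20 * 4.080085 = 81.6017
TL = 81.6017 - 47.3 = 34.3

34.3 dB


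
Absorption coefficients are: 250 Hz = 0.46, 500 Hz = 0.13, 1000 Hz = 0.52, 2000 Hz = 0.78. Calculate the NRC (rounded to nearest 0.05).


Given values:
  a_250 = 0.46, a_500 = 0.13
  a_1000 = 0.52, a_2000 = 0.78
Formula: NRC = (a250 + a500 + a1000 + a2000) / 4
Sum = 0.46 + 0.13 + 0.52 + 0.78 = 1.89
NRC = 1.89 / 4 = 0.4725
Rounded to nearest 0.05: 0.45

0.45


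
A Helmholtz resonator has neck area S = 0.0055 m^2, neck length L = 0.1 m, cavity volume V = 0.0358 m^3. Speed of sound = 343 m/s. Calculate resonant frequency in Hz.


Given values:
  S = 0.0055 m^2, L = 0.1 m, V = 0.0358 m^3, c = 343 m/s
Formula: f = (c / (2*pi)) * sqrt(S / (V * L))
Compute V * L = 0.0358 * 0.1 = 0.00358
Compute S / (V * L) = 0.0055 / 0.00358 = 1.5363
Compute sqrt(1.5363) = 1.239476
Compute c / (2*pi) = 343 / 6.283185 = 54.590148
f = 54.590148 * 1.239476 = 67.66

67.66 Hz


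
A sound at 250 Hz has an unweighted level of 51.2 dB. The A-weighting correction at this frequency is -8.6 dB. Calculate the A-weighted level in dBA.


Given values:
  SPL = 51.2 dB
  A-weighting at 250 Hz = -8.6 dB
Formula: L_A = SPL + A_weight
L_A = 51.2 + (-8.6)
L_A = 42.6

42.6 dBA


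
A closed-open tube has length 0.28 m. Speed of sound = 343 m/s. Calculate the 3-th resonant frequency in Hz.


Given values:
  Tube type: closed-open, L = 0.28 m, c = 343 m/s, n = 3
Formula: f_n = (2n - 1) * c / (4 * L)
Compute 2n - 1 = 2*3 - 1 = 5
Compute 4 * L = 4 * 0.28 = 1.12
f = 5 * 343 / 1.12
f = 1531.25

1531.25 Hz


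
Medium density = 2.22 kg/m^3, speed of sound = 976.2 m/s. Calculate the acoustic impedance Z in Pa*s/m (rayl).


Given values:
  rho = 2.22 kg/m^3
  c = 976.2 m/s
Formula: Z = rho * c
Z = 2.22 * 976.2
Z = 2167.16

2167.16 rayl


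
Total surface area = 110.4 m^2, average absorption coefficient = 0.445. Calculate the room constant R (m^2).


Given values:
  S = 110.4 m^2, alpha = 0.445
Formula: R = S * alpha / (1 - alpha)
Numerator: 110.4 * 0.445 = 49.128
Denominator: 1 - 0.445 = 0.555
R = 49.128 / 0.555 = 88.52

88.52 m^2


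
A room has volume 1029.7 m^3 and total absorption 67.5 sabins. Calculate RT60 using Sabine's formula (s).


Given values:
  V = 1029.7 m^3
  A = 67.5 sabins
Formula: RT60 = 0.161 * V / A
Numerator: 0.161 * 1029.7 = 165.7817
RT60 = 165.7817 / 67.5 = 2.456

2.456 s


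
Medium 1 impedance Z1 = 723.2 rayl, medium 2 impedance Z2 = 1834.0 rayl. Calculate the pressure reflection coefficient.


Given values:
  Z1 = 723.2 rayl, Z2 = 1834.0 rayl
Formula: R = (Z2 - Z1) / (Z2 + Z1)
Numerator: Z2 - Z1 = 1834.0 - 723.2 = 1110.8
Denominator: Z2 + Z1 = 1834.0 + 723.2 = 2557.2
R = 1110.8 / 2557.2 = 0.4344

0.4344


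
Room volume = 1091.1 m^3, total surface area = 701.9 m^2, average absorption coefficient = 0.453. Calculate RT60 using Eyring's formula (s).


Given values:
  V = 1091.1 m^3, S = 701.9 m^2, alpha = 0.453
Formula: RT60 = 0.161 * V / (-S * ln(1 - alpha))
Compute ln(1 - 0.453) = ln(0.547) = -0.603306
Denominator: -701.9 * -0.603306 = 423.4605
Numerator: 0.161 * 1091.1 = 175.6671
RT60 = 175.6671 / 423.4605 = 0.415

0.415 s


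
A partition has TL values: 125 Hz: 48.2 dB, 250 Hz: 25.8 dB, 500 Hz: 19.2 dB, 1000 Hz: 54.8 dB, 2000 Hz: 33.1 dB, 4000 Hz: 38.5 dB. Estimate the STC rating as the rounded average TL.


Given TL values at each frequency:
  125 Hz: 48.2 dB
  250 Hz: 25.8 dB
  500 Hz: 19.2 dB
  1000 Hz: 54.8 dB
  2000 Hz: 33.1 dB
  4000 Hz: 38.5 dB
Formula: STC ~ round(average of TL values)
Sum = 48.2 + 25.8 + 19.2 + 54.8 + 33.1 + 38.5 = 219.6
Average = 219.6 / 6 = 36.6
Rounded: 37

37


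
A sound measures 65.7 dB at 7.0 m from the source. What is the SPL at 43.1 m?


Given values:
  SPL1 = 65.7 dB, r1 = 7.0 m, r2 = 43.1 m
Formula: SPL2 = SPL1 - 20 * log10(r2 / r1)
Compute ratio: r2 / r1 = 43.1 / 7.0 = 6.1571
Compute log10: log10(6.1571) = 0.789376
Compute drop: 20 * 0.789376 = 15.7875
SPL2 = 65.7 - 15.7875 = 49.91

49.91 dB


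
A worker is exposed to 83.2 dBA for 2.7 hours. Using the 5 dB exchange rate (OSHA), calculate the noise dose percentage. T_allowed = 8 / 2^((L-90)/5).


Given values:
  L = 83.2 dBA, T = 2.7 hours
Formula: T_allowed = 8 / 2^((L - 90) / 5)
Compute exponent: (83.2 - 90) / 5 = -1.36
Compute 2^(-1.36) = 0.389582
T_allowed = 8 / 0.389582 = 20.53483 hours
Dose = (T / T_allowed) * 100
Dose = (2.7 / 20.53483) * 100 = 13.15

13.15 %


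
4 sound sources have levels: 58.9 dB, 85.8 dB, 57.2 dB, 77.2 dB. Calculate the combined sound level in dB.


Formula: L_total = 10 * log10( sum(10^(Li/10)) )
  Source 1: 10^(58.9/10) = 776247.1166
  Source 2: 10^(85.8/10) = 380189396.3206
  Source 3: 10^(57.2/10) = 524807.4602
  Source 4: 10^(77.2/10) = 52480746.025
Sum of linear values = 433971196.9224
L_total = 10 * log10(433971196.9224) = 86.37

86.37 dB


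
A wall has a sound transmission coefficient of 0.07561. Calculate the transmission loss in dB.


Given values:
  tau = 0.07561
Formula: TL = 10 * log10(1 / tau)
Compute 1 / tau = 1 / 0.07561 = 13.2258
Compute log10(13.2258) = 1.121422
TL = 10 * 1.121422 = 11.21

11.21 dB


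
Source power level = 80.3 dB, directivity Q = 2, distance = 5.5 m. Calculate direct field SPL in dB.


Given values:
  Lw = 80.3 dB, Q = 2, r = 5.5 m
Formula: SPL = Lw + 10 * log10(Q / (4 * pi * r^2))
Compute 4 * pi * r^2 = 4 * pi * 5.5^2 = 380.1327
Compute Q / denom = 2 / 380.1327 = 0.00526132
Compute 10 * log10(0.00526132) = -22.7891
SPL = 80.3 + (-22.7891) = 57.51

57.51 dB


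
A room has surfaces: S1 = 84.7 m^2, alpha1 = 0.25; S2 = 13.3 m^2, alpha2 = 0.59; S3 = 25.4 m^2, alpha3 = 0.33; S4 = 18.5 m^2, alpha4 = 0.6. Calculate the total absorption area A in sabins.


Given surfaces:
  Surface 1: 84.7 * 0.25 = 21.175
  Surface 2: 13.3 * 0.59 = 7.847
  Surface 3: 25.4 * 0.33 = 8.382
  Surface 4: 18.5 * 0.6 = 11.1
Formula: A = sum(Si * alpha_i)
A = 21.175 + 7.847 + 8.382 + 11.1
A = 48.5

48.5 sabins


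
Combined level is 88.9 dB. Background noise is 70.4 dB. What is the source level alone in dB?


Given values:
  L_total = 88.9 dB, L_bg = 70.4 dB
Formula: L_source = 10 * log10(10^(L_total/10) - 10^(L_bg/10))
Convert to linear:
  10^(88.9/10) = 776247116.6287
  10^(70.4/10) = 10964781.9614
Difference: 776247116.6287 - 10964781.9614 = 765282334.6673
L_source = 10 * log10(765282334.6673) = 88.84

88.84 dB


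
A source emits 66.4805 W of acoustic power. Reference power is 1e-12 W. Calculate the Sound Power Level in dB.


Given values:
  W = 66.4805 W
  W_ref = 1e-12 W
Formula: SWL = 10 * log10(W / W_ref)
Compute ratio: W / W_ref = 66480500000000
Compute log10: log10(66480500000000) = 13.822694
Multiply: SWL = 10 * 13.822694 = 138.23

138.23 dB


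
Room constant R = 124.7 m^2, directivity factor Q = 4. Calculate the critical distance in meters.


Given values:
  R = 124.7 m^2, Q = 4
Formula: d_c = 0.141 * sqrt(Q * R)
Compute Q * R = 4 * 124.7 = 498.8
Compute sqrt(498.8) = 22.3338
d_c = 0.141 * 22.3338 = 3.149

3.149 m


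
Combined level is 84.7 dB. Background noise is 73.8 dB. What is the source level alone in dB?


Given values:
  L_total = 84.7 dB, L_bg = 73.8 dB
Formula: L_source = 10 * log10(10^(L_total/10) - 10^(L_bg/10))
Convert to linear:
  10^(84.7/10) = 295120922.6666
  10^(73.8/10) = 23988329.1902
Difference: 295120922.6666 - 23988329.1902 = 271132593.4764
L_source = 10 * log10(271132593.4764) = 84.33

84.33 dB


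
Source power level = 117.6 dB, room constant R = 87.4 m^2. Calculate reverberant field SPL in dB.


Given values:
  Lw = 117.6 dB, R = 87.4 m^2
Formula: SPL = Lw + 10 * log10(4 / R)
Compute 4 / R = 4 / 87.4 = 0.045767
Compute 10 * log10(0.045767) = -13.3945
SPL = 117.6 + (-13.3945) = 104.21

104.21 dB


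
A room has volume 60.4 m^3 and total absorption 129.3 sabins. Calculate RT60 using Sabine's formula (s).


Given values:
  V = 60.4 m^3
  A = 129.3 sabins
Formula: RT60 = 0.161 * V / A
Numerator: 0.161 * 60.4 = 9.7244
RT60 = 9.7244 / 129.3 = 0.075

0.075 s


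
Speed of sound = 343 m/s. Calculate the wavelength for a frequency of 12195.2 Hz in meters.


Given values:
  c = 343 m/s, f = 12195.2 Hz
Formula: lambda = c / f
lambda = 343 / 12195.2
lambda = 0.0281

0.0281 m


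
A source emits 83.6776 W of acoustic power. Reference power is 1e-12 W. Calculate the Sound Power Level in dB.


Given values:
  W = 83.6776 W
  W_ref = 1e-12 W
Formula: SWL = 10 * log10(W / W_ref)
Compute ratio: W / W_ref = 83677600000000
Compute log10: log10(83677600000000) = 13.922609
Multiply: SWL = 10 * 13.922609 = 139.23

139.23 dB


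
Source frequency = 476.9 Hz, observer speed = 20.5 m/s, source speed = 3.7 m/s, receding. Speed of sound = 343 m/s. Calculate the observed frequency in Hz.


Given values:
  f_s = 476.9 Hz, v_o = 20.5 m/s, v_s = 3.7 m/s
  Direction: receding
Formula: f_o = f_s * (c - v_o) / (c + v_s)
Numerator: c - v_o = 343 - 20.5 = 322.5
Denominator: c + v_s = 343 + 3.7 = 346.7
f_o = 476.9 * 322.5 / 346.7 = 443.61

443.61 Hz


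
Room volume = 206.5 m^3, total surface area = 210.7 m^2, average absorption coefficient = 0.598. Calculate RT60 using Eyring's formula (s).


Given values:
  V = 206.5 m^3, S = 210.7 m^2, alpha = 0.598
Formula: RT60 = 0.161 * V / (-S * ln(1 - alpha))
Compute ln(1 - 0.598) = ln(0.402) = -0.911303
Denominator: -210.7 * -0.911303 = 192.0115
Numerator: 0.161 * 206.5 = 33.2465
RT60 = 33.2465 / 192.0115 = 0.173

0.173 s


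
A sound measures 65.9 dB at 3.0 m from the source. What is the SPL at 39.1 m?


Given values:
  SPL1 = 65.9 dB, r1 = 3.0 m, r2 = 39.1 m
Formula: SPL2 = SPL1 - 20 * log10(r2 / r1)
Compute ratio: r2 / r1 = 39.1 / 3.0 = 13.0333
Compute log10: log10(13.0333) = 1.115054
Compute drop: 20 * 1.115054 = 22.3011
SPL2 = 65.9 - 22.3011 = 43.6

43.6 dB


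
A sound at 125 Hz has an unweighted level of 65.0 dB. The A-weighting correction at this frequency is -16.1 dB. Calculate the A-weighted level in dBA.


Given values:
  SPL = 65.0 dB
  A-weighting at 125 Hz = -16.1 dB
Formula: L_A = SPL + A_weight
L_A = 65.0 + (-16.1)
L_A = 48.9

48.9 dBA


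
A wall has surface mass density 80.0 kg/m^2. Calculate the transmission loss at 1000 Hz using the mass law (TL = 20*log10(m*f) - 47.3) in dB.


Given values:
  m = 80.0 kg/m^2, f = 1000 Hz
Formula: TL = 20 * log10(m * f) - 47.3
Compute m * f = 80.0 * 1000 = 80000.0
Compute log10(80000.0) = 4.90309
Compute 20 * 4.90309 = 98.0618
TL = 98.0618 - 47.3 = 50.76

50.76 dB


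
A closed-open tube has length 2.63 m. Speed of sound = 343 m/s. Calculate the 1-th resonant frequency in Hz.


Given values:
  Tube type: closed-open, L = 2.63 m, c = 343 m/s, n = 1
Formula: f_n = (2n - 1) * c / (4 * L)
Compute 2n - 1 = 2*1 - 1 = 1
Compute 4 * L = 4 * 2.63 = 10.52
f = 1 * 343 / 10.52
f = 32.6

32.6 Hz


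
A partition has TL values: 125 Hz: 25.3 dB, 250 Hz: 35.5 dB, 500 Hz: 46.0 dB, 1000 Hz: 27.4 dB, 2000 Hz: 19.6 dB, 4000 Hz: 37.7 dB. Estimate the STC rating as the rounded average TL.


Given TL values at each frequency:
  125 Hz: 25.3 dB
  250 Hz: 35.5 dB
  500 Hz: 46.0 dB
  1000 Hz: 27.4 dB
  2000 Hz: 19.6 dB
  4000 Hz: 37.7 dB
Formula: STC ~ round(average of TL values)
Sum = 25.3 + 35.5 + 46.0 + 27.4 + 19.6 + 37.7 = 191.5
Average = 191.5 / 6 = 31.92
Rounded: 32

32


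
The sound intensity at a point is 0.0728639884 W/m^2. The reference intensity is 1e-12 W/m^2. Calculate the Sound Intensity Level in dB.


Given values:
  I = 0.0728639884 W/m^2
  I_ref = 1e-12 W/m^2
Formula: SIL = 10 * log10(I / I_ref)
Compute ratio: I / I_ref = 72863988400
Compute log10: log10(72863988400) = 10.862513
Multiply: SIL = 10 * 10.862513 = 108.63

108.63 dB


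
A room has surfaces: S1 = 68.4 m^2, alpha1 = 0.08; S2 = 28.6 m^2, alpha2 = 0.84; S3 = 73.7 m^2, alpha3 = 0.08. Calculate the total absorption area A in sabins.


Given surfaces:
  Surface 1: 68.4 * 0.08 = 5.472
  Surface 2: 28.6 * 0.84 = 24.024
  Surface 3: 73.7 * 0.08 = 5.896
Formula: A = sum(Si * alpha_i)
A = 5.472 + 24.024 + 5.896
A = 35.39

35.39 sabins


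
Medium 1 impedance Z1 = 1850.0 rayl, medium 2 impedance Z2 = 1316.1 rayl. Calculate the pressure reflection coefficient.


Given values:
  Z1 = 1850.0 rayl, Z2 = 1316.1 rayl
Formula: R = (Z2 - Z1) / (Z2 + Z1)
Numerator: Z2 - Z1 = 1316.1 - 1850.0 = -533.9
Denominator: Z2 + Z1 = 1316.1 + 1850.0 = 3166.1
R = -533.9 / 3166.1 = -0.1686

-0.1686


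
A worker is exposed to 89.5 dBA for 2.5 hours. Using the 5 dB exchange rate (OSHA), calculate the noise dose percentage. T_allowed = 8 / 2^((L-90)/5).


Given values:
  L = 89.5 dBA, T = 2.5 hours
Formula: T_allowed = 8 / 2^((L - 90) / 5)
Compute exponent: (89.5 - 90) / 5 = -0.1
Compute 2^(-0.1) = 0.933033
T_allowed = 8 / 0.933033 = 8.574188 hours
Dose = (T / T_allowed) * 100
Dose = (2.5 / 8.574188) * 100 = 29.16

29.16 %


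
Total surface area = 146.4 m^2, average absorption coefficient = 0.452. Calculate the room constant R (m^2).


Given values:
  S = 146.4 m^2, alpha = 0.452
Formula: R = S * alpha / (1 - alpha)
Numerator: 146.4 * 0.452 = 66.1728
Denominator: 1 - 0.452 = 0.548
R = 66.1728 / 0.548 = 120.75

120.75 m^2


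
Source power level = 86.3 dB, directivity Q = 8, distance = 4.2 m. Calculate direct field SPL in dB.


Given values:
  Lw = 86.3 dB, Q = 8, r = 4.2 m
Formula: SPL = Lw + 10 * log10(Q / (4 * pi * r^2))
Compute 4 * pi * r^2 = 4 * pi * 4.2^2 = 221.6708
Compute Q / denom = 8 / 221.6708 = 0.03608955
Compute 10 * log10(0.03608955) = -14.4262
SPL = 86.3 + (-14.4262) = 71.87

71.87 dB


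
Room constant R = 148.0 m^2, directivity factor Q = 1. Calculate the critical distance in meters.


Given values:
  R = 148.0 m^2, Q = 1
Formula: d_c = 0.141 * sqrt(Q * R)
Compute Q * R = 1 * 148.0 = 148.0
Compute sqrt(148.0) = 12.1655
d_c = 0.141 * 12.1655 = 1.715

1.715 m


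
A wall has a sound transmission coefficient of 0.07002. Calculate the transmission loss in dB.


Given values:
  tau = 0.07002
Formula: TL = 10 * log10(1 / tau)
Compute 1 / tau = 1 / 0.07002 = 14.2816
Compute log10(14.2816) = 1.154777
TL = 10 * 1.154777 = 11.55

11.55 dB


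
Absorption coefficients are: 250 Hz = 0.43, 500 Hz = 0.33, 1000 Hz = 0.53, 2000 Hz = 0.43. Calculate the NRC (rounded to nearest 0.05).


Given values:
  a_250 = 0.43, a_500 = 0.33
  a_1000 = 0.53, a_2000 = 0.43
Formula: NRC = (a250 + a500 + a1000 + a2000) / 4
Sum = 0.43 + 0.33 + 0.53 + 0.43 = 1.72
NRC = 1.72 / 4 = 0.43
Rounded to nearest 0.05: 0.45

0.45


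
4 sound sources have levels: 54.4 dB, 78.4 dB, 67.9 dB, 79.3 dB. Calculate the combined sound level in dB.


Formula: L_total = 10 * log10( sum(10^(Li/10)) )
  Source 1: 10^(54.4/10) = 275422.8703
  Source 2: 10^(78.4/10) = 69183097.0919
  Source 3: 10^(67.9/10) = 6165950.0186
  Source 4: 10^(79.3/10) = 85113803.8202
Sum of linear values = 160738273.801
L_total = 10 * log10(160738273.801) = 82.06

82.06 dB


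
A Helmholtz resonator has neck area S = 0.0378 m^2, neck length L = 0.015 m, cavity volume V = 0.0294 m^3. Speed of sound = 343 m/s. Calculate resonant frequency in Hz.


Given values:
  S = 0.0378 m^2, L = 0.015 m, V = 0.0294 m^3, c = 343 m/s
Formula: f = (c / (2*pi)) * sqrt(S / (V * L))
Compute V * L = 0.0294 * 0.015 = 0.000441
Compute S / (V * L) = 0.0378 / 0.000441 = 85.7143
Compute sqrt(85.7143) = 9.258202
Compute c / (2*pi) = 343 / 6.283185 = 54.590148
f = 54.590148 * 9.258202 = 505.41

505.41 Hz


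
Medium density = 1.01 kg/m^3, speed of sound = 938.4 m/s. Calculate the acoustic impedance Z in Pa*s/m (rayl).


Given values:
  rho = 1.01 kg/m^3
  c = 938.4 m/s
Formula: Z = rho * c
Z = 1.01 * 938.4
Z = 947.78

947.78 rayl


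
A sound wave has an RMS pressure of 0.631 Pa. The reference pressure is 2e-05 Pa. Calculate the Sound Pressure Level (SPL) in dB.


Given values:
  p = 0.631 Pa
  p_ref = 2e-05 Pa
Formula: SPL = 20 * log10(p / p_ref)
Compute ratio: p / p_ref = 0.631 / 2e-05 = 31550
Compute log10: log10(31550) = 4.498999
Multiply: SPL = 20 * 4.498999 = 89.98

89.98 dB


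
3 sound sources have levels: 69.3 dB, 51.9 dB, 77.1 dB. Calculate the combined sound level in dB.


Formula: L_total = 10 * log10( sum(10^(Li/10)) )
  Source 1: 10^(69.3/10) = 8511380.382
  Source 2: 10^(51.9/10) = 154881.6619
  Source 3: 10^(77.1/10) = 51286138.3991
Sum of linear values = 59952400.443
L_total = 10 * log10(59952400.443) = 77.78

77.78 dB


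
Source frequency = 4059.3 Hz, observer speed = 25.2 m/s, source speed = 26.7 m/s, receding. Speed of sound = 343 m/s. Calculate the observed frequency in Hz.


Given values:
  f_s = 4059.3 Hz, v_o = 25.2 m/s, v_s = 26.7 m/s
  Direction: receding
Formula: f_o = f_s * (c - v_o) / (c + v_s)
Numerator: c - v_o = 343 - 25.2 = 317.8
Denominator: c + v_s = 343 + 26.7 = 369.7
f_o = 4059.3 * 317.8 / 369.7 = 3489.44

3489.44 Hz


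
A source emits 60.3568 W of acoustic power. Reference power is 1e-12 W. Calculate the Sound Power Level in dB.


Given values:
  W = 60.3568 W
  W_ref = 1e-12 W
Formula: SWL = 10 * log10(W / W_ref)
Compute ratio: W / W_ref = 60356800000000
Compute log10: log10(60356800000000) = 13.780726
Multiply: SWL = 10 * 13.780726 = 137.81

137.81 dB


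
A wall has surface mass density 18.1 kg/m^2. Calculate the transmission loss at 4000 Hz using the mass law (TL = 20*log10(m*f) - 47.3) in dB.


Given values:
  m = 18.1 kg/m^2, f = 4000 Hz
Formula: TL = 20 * log10(m * f) - 47.3
Compute m * f = 18.1 * 4000 = 72400.0
Compute log10(72400.0) = 4.859739
Compute 20 * 4.859739 = 97.1948
TL = 97.1948 - 47.3 = 49.89

49.89 dB


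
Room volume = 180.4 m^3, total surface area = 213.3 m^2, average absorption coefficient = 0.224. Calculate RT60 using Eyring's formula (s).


Given values:
  V = 180.4 m^3, S = 213.3 m^2, alpha = 0.224
Formula: RT60 = 0.161 * V / (-S * ln(1 - alpha))
Compute ln(1 - 0.224) = ln(0.776) = -0.253603
Denominator: -213.3 * -0.253603 = 54.0935
Numerator: 0.161 * 180.4 = 29.0444
RT60 = 29.0444 / 54.0935 = 0.537

0.537 s


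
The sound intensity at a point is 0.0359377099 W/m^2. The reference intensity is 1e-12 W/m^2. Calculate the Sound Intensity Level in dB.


Given values:
  I = 0.0359377099 W/m^2
  I_ref = 1e-12 W/m^2
Formula: SIL = 10 * log10(I / I_ref)
Compute ratio: I / I_ref = 35937709900
Compute log10: log10(35937709900) = 10.55555
Multiply: SIL = 10 * 10.55555 = 105.56

105.56 dB


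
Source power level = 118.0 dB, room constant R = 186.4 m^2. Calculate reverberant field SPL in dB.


Given values:
  Lw = 118.0 dB, R = 186.4 m^2
Formula: SPL = Lw + 10 * log10(4 / R)
Compute 4 / R = 4 / 186.4 = 0.021459
Compute 10 * log10(0.021459) = -16.6839
SPL = 118.0 + (-16.6839) = 101.32

101.32 dB


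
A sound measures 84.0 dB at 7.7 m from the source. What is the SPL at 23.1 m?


Given values:
  SPL1 = 84.0 dB, r1 = 7.7 m, r2 = 23.1 m
Formula: SPL2 = SPL1 - 20 * log10(r2 / r1)
Compute ratio: r2 / r1 = 23.1 / 7.7 = 3.0
Compute log10: log10(3.0) = 0.477121
Compute drop: 20 * 0.477121 = 9.5424
SPL2 = 84.0 - 9.5424 = 74.46

74.46 dB


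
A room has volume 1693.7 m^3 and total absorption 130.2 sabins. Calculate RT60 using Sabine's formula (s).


Given values:
  V = 1693.7 m^3
  A = 130.2 sabins
Formula: RT60 = 0.161 * V / A
Numerator: 0.161 * 1693.7 = 272.6857
RT60 = 272.6857 / 130.2 = 2.094

2.094 s


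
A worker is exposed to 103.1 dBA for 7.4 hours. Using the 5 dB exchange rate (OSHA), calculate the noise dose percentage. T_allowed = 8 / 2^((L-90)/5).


Given values:
  L = 103.1 dBA, T = 7.4 hours
Formula: T_allowed = 8 / 2^((L - 90) / 5)
Compute exponent: (103.1 - 90) / 5 = 2.62
Compute 2^(2.62) = 6.147501
T_allowed = 8 / 6.147501 = 1.301342 hours
Dose = (T / T_allowed) * 100
Dose = (7.4 / 1.301342) * 100 = 568.64

568.64 %


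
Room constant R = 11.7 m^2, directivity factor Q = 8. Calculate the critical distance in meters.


Given values:
  R = 11.7 m^2, Q = 8
Formula: d_c = 0.141 * sqrt(Q * R)
Compute Q * R = 8 * 11.7 = 93.6
Compute sqrt(93.6) = 9.6747
d_c = 0.141 * 9.6747 = 1.364

1.364 m


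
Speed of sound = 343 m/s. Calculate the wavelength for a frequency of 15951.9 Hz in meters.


Given values:
  c = 343 m/s, f = 15951.9 Hz
Formula: lambda = c / f
lambda = 343 / 15951.9
lambda = 0.0215

0.0215 m


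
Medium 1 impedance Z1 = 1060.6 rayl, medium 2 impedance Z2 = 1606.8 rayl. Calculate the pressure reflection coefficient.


Given values:
  Z1 = 1060.6 rayl, Z2 = 1606.8 rayl
Formula: R = (Z2 - Z1) / (Z2 + Z1)
Numerator: Z2 - Z1 = 1606.8 - 1060.6 = 546.2
Denominator: Z2 + Z1 = 1606.8 + 1060.6 = 2667.4
R = 546.2 / 2667.4 = 0.2048

0.2048


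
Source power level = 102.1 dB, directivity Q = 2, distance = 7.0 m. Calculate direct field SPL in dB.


Given values:
  Lw = 102.1 dB, Q = 2, r = 7.0 m
Formula: SPL = Lw + 10 * log10(Q / (4 * pi * r^2))
Compute 4 * pi * r^2 = 4 * pi * 7.0^2 = 615.7522
Compute Q / denom = 2 / 615.7522 = 0.00324806
Compute 10 * log10(0.00324806) = -24.8838
SPL = 102.1 + (-24.8838) = 77.22

77.22 dB


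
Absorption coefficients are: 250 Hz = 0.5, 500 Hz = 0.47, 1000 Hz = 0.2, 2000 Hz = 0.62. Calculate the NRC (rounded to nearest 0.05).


Given values:
  a_250 = 0.5, a_500 = 0.47
  a_1000 = 0.2, a_2000 = 0.62
Formula: NRC = (a250 + a500 + a1000 + a2000) / 4
Sum = 0.5 + 0.47 + 0.2 + 0.62 = 1.79
NRC = 1.79 / 4 = 0.4475
Rounded to nearest 0.05: 0.45

0.45


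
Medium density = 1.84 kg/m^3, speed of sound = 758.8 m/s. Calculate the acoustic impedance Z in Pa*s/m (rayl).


Given values:
  rho = 1.84 kg/m^3
  c = 758.8 m/s
Formula: Z = rho * c
Z = 1.84 * 758.8
Z = 1396.19

1396.19 rayl


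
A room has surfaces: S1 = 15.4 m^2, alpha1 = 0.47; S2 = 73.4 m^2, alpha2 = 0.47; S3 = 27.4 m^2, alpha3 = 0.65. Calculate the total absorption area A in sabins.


Given surfaces:
  Surface 1: 15.4 * 0.47 = 7.238
  Surface 2: 73.4 * 0.47 = 34.498
  Surface 3: 27.4 * 0.65 = 17.81
Formula: A = sum(Si * alpha_i)
A = 7.238 + 34.498 + 17.81
A = 59.55

59.55 sabins


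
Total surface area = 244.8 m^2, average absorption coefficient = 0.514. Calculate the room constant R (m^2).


Given values:
  S = 244.8 m^2, alpha = 0.514
Formula: R = S * alpha / (1 - alpha)
Numerator: 244.8 * 0.514 = 125.8272
Denominator: 1 - 0.514 = 0.486
R = 125.8272 / 0.486 = 258.9

258.9 m^2


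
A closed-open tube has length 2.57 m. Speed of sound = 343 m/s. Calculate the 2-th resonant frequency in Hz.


Given values:
  Tube type: closed-open, L = 2.57 m, c = 343 m/s, n = 2
Formula: f_n = (2n - 1) * c / (4 * L)
Compute 2n - 1 = 2*2 - 1 = 3
Compute 4 * L = 4 * 2.57 = 10.28
f = 3 * 343 / 10.28
f = 100.1

100.1 Hz


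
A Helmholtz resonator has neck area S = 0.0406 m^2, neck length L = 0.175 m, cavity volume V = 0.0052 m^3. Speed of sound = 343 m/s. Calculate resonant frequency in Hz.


Given values:
  S = 0.0406 m^2, L = 0.175 m, V = 0.0052 m^3, c = 343 m/s
Formula: f = (c / (2*pi)) * sqrt(S / (V * L))
Compute V * L = 0.0052 * 0.175 = 0.00091
Compute S / (V * L) = 0.0406 / 0.00091 = 44.6154
Compute sqrt(44.6154) = 6.679476
Compute c / (2*pi) = 343 / 6.283185 = 54.590148
f = 54.590148 * 6.679476 = 364.63

364.63 Hz


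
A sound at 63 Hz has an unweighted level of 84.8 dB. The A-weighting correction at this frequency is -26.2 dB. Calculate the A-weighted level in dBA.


Given values:
  SPL = 84.8 dB
  A-weighting at 63 Hz = -26.2 dB
Formula: L_A = SPL + A_weight
L_A = 84.8 + (-26.2)
L_A = 58.6

58.6 dBA


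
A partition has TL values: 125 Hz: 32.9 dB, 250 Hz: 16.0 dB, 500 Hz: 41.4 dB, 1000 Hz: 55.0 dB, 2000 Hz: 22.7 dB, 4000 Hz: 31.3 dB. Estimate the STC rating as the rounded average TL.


Given TL values at each frequency:
  125 Hz: 32.9 dB
  250 Hz: 16.0 dB
  500 Hz: 41.4 dB
  1000 Hz: 55.0 dB
  2000 Hz: 22.7 dB
  4000 Hz: 31.3 dB
Formula: STC ~ round(average of TL values)
Sum = 32.9 + 16.0 + 41.4 + 55.0 + 22.7 + 31.3 = 199.3
Average = 199.3 / 6 = 33.22
Rounded: 33

33


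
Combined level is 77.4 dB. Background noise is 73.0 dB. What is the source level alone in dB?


Given values:
  L_total = 77.4 dB, L_bg = 73.0 dB
Formula: L_source = 10 * log10(10^(L_total/10) - 10^(L_bg/10))
Convert to linear:
  10^(77.4/10) = 54954087.3858
  10^(73.0/10) = 19952623.1497
Difference: 54954087.3858 - 19952623.1497 = 35001464.2361
L_source = 10 * log10(35001464.2361) = 75.44

75.44 dB


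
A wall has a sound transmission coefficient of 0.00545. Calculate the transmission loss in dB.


Given values:
  tau = 0.00545
Formula: TL = 10 * log10(1 / tau)
Compute 1 / tau = 1 / 0.00545 = 183.4862
Compute log10(183.4862) = 2.263603
TL = 10 * 2.263603 = 22.64

22.64 dB


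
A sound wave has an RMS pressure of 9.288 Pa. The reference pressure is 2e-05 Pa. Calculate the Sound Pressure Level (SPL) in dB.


Given values:
  p = 9.288 Pa
  p_ref = 2e-05 Pa
Formula: SPL = 20 * log10(p / p_ref)
Compute ratio: p / p_ref = 9.288 / 2e-05 = 464400
Compute log10: log10(464400) = 5.666892
Multiply: SPL = 20 * 5.666892 = 113.34

113.34 dB


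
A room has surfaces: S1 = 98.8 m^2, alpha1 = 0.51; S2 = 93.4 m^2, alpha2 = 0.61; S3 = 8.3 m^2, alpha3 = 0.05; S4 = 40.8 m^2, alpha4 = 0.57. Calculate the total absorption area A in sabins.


Given surfaces:
  Surface 1: 98.8 * 0.51 = 50.388
  Surface 2: 93.4 * 0.61 = 56.974
  Surface 3: 8.3 * 0.05 = 0.415
  Surface 4: 40.8 * 0.57 = 23.256
Formula: A = sum(Si * alpha_i)
A = 50.388 + 56.974 + 0.415 + 23.256
A = 131.03

131.03 sabins


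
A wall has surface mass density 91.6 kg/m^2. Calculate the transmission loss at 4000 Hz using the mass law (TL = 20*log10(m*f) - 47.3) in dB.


Given values:
  m = 91.6 kg/m^2, f = 4000 Hz
Formula: TL = 20 * log10(m * f) - 47.3
Compute m * f = 91.6 * 4000 = 366400.0
Compute log10(366400.0) = 5.563955
Compute 20 * 5.563955 = 111.2791
TL = 111.2791 - 47.3 = 63.98

63.98 dB


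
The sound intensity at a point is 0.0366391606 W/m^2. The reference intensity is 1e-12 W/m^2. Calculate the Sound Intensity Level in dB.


Given values:
  I = 0.0366391606 W/m^2
  I_ref = 1e-12 W/m^2
Formula: SIL = 10 * log10(I / I_ref)
Compute ratio: I / I_ref = 36639160600
Compute log10: log10(36639160600) = 10.563946
Multiply: SIL = 10 * 10.563946 = 105.64

105.64 dB


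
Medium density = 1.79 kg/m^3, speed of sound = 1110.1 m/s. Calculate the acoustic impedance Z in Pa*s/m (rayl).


Given values:
  rho = 1.79 kg/m^3
  c = 1110.1 m/s
Formula: Z = rho * c
Z = 1.79 * 1110.1
Z = 1987.08

1987.08 rayl


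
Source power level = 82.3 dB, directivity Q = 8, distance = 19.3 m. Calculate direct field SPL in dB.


Given values:
  Lw = 82.3 dB, Q = 8, r = 19.3 m
Formula: SPL = Lw + 10 * log10(Q / (4 * pi * r^2))
Compute 4 * pi * r^2 = 4 * pi * 19.3^2 = 4680.8474
Compute Q / denom = 8 / 4680.8474 = 0.00170909
Compute 10 * log10(0.00170909) = -27.6724
SPL = 82.3 + (-27.6724) = 54.63

54.63 dB


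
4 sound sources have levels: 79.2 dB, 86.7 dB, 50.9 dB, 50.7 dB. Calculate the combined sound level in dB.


Formula: L_total = 10 * log10( sum(10^(Li/10)) )
  Source 1: 10^(79.2/10) = 83176377.1103
  Source 2: 10^(86.7/10) = 467735141.2872
  Source 3: 10^(50.9/10) = 123026.8771
  Source 4: 10^(50.7/10) = 117489.7555
Sum of linear values = 551152035.0301
L_total = 10 * log10(551152035.0301) = 87.41

87.41 dB


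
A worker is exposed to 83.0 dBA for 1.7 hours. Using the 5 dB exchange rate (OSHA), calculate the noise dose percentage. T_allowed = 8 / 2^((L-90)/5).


Given values:
  L = 83.0 dBA, T = 1.7 hours
Formula: T_allowed = 8 / 2^((L - 90) / 5)
Compute exponent: (83.0 - 90) / 5 = -1.4
Compute 2^(-1.4) = 0.378929
T_allowed = 8 / 0.378929 = 21.112134 hours
Dose = (T / T_allowed) * 100
Dose = (1.7 / 21.112134) * 100 = 8.05

8.05 %


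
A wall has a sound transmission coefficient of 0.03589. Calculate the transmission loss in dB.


Given values:
  tau = 0.03589
Formula: TL = 10 * log10(1 / tau)
Compute 1 / tau = 1 / 0.03589 = 27.8629
Compute log10(27.8629) = 1.445026
TL = 10 * 1.445026 = 14.45

14.45 dB


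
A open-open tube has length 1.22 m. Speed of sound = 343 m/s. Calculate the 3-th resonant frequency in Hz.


Given values:
  Tube type: open-open, L = 1.22 m, c = 343 m/s, n = 3
Formula: f_n = n * c / (2 * L)
Compute 2 * L = 2 * 1.22 = 2.44
f = 3 * 343 / 2.44
f = 421.72

421.72 Hz


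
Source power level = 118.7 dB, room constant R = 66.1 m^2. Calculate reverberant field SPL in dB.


Given values:
  Lw = 118.7 dB, R = 66.1 m^2
Formula: SPL = Lw + 10 * log10(4 / R)
Compute 4 / R = 4 / 66.1 = 0.060514
Compute 10 * log10(0.060514) = -12.1814
SPL = 118.7 + (-12.1814) = 106.52

106.52 dB


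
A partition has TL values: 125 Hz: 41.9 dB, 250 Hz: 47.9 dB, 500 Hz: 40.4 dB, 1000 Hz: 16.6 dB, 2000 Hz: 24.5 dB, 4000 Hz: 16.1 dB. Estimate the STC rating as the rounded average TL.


Given TL values at each frequency:
  125 Hz: 41.9 dB
  250 Hz: 47.9 dB
  500 Hz: 40.4 dB
  1000 Hz: 16.6 dB
  2000 Hz: 24.5 dB
  4000 Hz: 16.1 dB
Formula: STC ~ round(average of TL values)
Sum = 41.9 + 47.9 + 40.4 + 16.6 + 24.5 + 16.1 = 187.4
Average = 187.4 / 6 = 31.23
Rounded: 31

31


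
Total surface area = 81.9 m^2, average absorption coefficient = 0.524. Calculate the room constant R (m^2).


Given values:
  S = 81.9 m^2, alpha = 0.524
Formula: R = S * alpha / (1 - alpha)
Numerator: 81.9 * 0.524 = 42.9156
Denominator: 1 - 0.524 = 0.476
R = 42.9156 / 0.476 = 90.16

90.16 m^2


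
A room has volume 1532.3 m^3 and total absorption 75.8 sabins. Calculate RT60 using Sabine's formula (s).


Given values:
  V = 1532.3 m^3
  A = 75.8 sabins
Formula: RT60 = 0.161 * V / A
Numerator: 0.161 * 1532.3 = 246.7003
RT60 = 246.7003 / 75.8 = 3.255

3.255 s
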